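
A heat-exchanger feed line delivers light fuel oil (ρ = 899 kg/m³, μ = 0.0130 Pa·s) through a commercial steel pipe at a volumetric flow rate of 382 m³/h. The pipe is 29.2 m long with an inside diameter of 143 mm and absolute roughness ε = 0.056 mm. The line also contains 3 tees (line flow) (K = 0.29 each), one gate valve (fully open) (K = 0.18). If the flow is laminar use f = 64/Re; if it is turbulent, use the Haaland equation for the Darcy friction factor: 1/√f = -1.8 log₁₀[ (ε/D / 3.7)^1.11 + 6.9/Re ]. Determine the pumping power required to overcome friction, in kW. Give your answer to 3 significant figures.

Q = 382 m³/h = 382/3600 = 0.1061 m³/s.
Cross-sectional area A = πD²/4 = π(0.143)²/4 = 0.01606 m²; mean velocity V = Q/A = 0.1061/0.01606 = 6.607 m/s.
Reynolds number Re = ρVD/μ = 899 · 6.607 · 0.143 / 0.013 = 6.534e+04.
Re > 4000 → turbulent. Relative roughness ε/D = 5.6e-05/0.143 = 0.000392. Haaland: 1/√f = -1.8 log₁₀[(0.000392/3.7)^1.11 + 6.9/6.534e+04] = -1.8 log₁₀[3.87e-05 + 0.000106] = 6.913, so f = 0.02092.
Total minor-loss coefficient ΣK = 3·0.29 + 1·0.18 = 1.05.
ΔP = [f·L/D + ΣK]·(ρV²/2) = [0.02092·29.2/0.143 + 1.05]·(899·6.607²/2) = [4.272 + 1.05]·1.962e+04 = 1.044e+05 Pa.
Pumping power P = QΔP = 0.1061·1.044e+05 = 11080 W = 11.1 kW.

P ≈ 11.1 kW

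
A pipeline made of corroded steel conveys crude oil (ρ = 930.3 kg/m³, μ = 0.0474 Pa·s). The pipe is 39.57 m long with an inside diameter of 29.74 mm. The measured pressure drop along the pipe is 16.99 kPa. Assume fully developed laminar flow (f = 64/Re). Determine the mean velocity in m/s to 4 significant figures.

V ≈ 0.2504 m/s

For laminar flow, f = 64/Re with Re = ρVD/μ, so Darcy-Weisbach reduces to ΔP = 32μLV/D². Solving for V: V = ΔP·D²/(32μL) = 1.699e+04·(0.02974)²/(32·0.0474·39.57) = 0.2504 m/s.
Check: Re = ρVD/μ = 930.3·0.2504·0.02974/0.0474 = 146.1 < 2300, so the laminar assumption holds.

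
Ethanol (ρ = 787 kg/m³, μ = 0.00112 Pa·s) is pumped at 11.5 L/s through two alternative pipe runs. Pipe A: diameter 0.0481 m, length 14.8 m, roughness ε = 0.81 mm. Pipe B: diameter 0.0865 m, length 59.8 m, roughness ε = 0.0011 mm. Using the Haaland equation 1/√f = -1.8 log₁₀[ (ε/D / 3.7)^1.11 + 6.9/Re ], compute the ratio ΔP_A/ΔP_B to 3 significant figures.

Pipe A: V = Q/A = 0.0115/0.001817 = 6.329 m/s; Re = 2.139e+05; ε/D = 0.0168; Haaland → f = 0.04587; ΔP_A = f(L/D)(ρV²/2) = 2.225e+05 Pa.
Pipe B: V = Q/A = 0.0115/0.005877 = 1.957 m/s; Re = 1.189e+05; ε/D = 1.27e-05; Haaland → f = 0.01725; ΔP_B = f(L/D)(ρV²/2) = 1.797e+04 Pa.
ΔP_A/ΔP_B = 2.225e+05/1.797e+04 = 12.4.

ΔP_A/ΔP_B ≈ 12.4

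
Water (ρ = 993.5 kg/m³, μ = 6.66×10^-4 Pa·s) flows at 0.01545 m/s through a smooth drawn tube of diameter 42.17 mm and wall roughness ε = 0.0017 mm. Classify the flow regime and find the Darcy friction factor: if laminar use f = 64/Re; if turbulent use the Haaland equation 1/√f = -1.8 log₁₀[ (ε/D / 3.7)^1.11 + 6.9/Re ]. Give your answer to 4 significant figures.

f ≈ 0.06585

Re = ρVD/μ = 993.5·0.01545·0.04217/0.000666 = 971.9.
Re < 2300 → laminar, so f = 64/Re = 0.06585 (roughness is irrelevant in laminar flow).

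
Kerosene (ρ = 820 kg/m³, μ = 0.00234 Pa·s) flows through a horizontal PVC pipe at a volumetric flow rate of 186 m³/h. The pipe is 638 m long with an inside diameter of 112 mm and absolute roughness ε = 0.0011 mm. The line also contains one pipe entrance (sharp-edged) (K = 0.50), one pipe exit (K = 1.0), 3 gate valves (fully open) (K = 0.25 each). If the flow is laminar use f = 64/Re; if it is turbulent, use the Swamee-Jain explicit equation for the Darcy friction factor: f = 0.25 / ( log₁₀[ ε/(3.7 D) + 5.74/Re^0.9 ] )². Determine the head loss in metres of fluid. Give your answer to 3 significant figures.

Q = 186 m³/h = 186/3600 = 0.05167 m³/s.
Cross-sectional area A = πD²/4 = π(0.112)²/4 = 0.009852 m²; mean velocity V = Q/A = 0.05167/0.009852 = 5.244 m/s.
Reynolds number Re = ρVD/μ = 820 · 5.244 · 0.112 / 0.00234 = 2.058e+05.
Re > 4000 → turbulent. Relative roughness ε/D = 1.1e-06/0.112 = 9.82e-06. Swamee-Jain: f = 0.25/(log₁₀[9.82e-06/3.7 + 5.74/2.058e+05^0.9])² = 0.25/(log₁₀[2.65e-06 + 9.48e-05])² = 0.25/(-4.011)² = 0.01554.
Total minor-loss coefficient ΣK = 1·0.5 + 1·1 + 3·0.25 = 2.25.
ΔP = [f·L/D + ΣK]·(ρV²/2) = [0.01554·638/0.112 + 2.25]·(820·5.244²/2) = [88.51 + 2.25]·1.128e+04 = 1.023e+06 Pa.
Head loss h_f = ΔP/(ρg) = 1.023e+06/(820·9.81) = 127 m.

h_f ≈ 127 m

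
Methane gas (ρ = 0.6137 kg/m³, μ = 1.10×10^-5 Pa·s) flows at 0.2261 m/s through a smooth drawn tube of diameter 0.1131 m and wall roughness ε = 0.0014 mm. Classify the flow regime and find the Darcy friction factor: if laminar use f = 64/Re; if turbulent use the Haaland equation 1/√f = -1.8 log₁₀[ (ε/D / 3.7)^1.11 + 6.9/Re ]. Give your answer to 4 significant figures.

f ≈ 0.04486

Re = ρVD/μ = 0.6137·0.2261·0.1131/1.1e-05 = 1427.
Re < 2300 → laminar, so f = 64/Re = 0.04486 (roughness is irrelevant in laminar flow).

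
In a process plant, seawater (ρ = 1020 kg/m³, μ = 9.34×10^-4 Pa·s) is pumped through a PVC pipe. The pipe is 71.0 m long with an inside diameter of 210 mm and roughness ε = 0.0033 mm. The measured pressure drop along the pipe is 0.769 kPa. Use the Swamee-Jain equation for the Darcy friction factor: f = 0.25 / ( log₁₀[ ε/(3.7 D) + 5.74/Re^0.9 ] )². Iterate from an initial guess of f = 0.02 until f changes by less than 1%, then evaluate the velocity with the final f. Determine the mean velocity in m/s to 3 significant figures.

V ≈ 0.506 m/s

Rearranging Darcy-Weisbach: V = √(2·ΔP·D/(f·L·ρ)). With ε/D = 3.3e-06/0.21 = 1.57e-05, iterate starting from f = 0.02:
  f = 0.02 → V = √(2·769·0.21/(0.02·71·1020)) = 0.4722 m/s; Re = ρVD/μ = 1.083e+05; f → 0.01767
  f = 0.01767 → V = 0.5024 m/s; Re = 1.152e+05; f → 0.01745
  f = 0.01745 → V = 0.5055 m/s; Re = 1.159e+05; f → 0.01743
Converged (Δf/f < 1%). With the final f = 0.01743: V = √(2·769·0.21/(0.01743·71·1020)) = 0.5059 m/s.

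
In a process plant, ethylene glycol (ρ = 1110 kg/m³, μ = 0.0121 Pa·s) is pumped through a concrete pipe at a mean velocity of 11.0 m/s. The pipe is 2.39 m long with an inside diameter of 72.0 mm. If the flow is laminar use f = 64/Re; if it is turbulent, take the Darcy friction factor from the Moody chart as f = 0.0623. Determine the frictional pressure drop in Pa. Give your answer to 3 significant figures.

ΔP ≈ 139000 Pa

Reynolds number Re = ρVD/μ = 1110 · 11 · 0.072 / 0.0121 = 7.265e+04.
Re > 4000 → turbulent; use the Moody-chart value f = 0.0623.
Darcy-Weisbach: ΔP = f(L/D)(ρV²/2) = 0.0623·(2.39/0.072)·(1110·11²/2) = 0.0623·33.19·6.716e+04 = 1.389e+05 Pa.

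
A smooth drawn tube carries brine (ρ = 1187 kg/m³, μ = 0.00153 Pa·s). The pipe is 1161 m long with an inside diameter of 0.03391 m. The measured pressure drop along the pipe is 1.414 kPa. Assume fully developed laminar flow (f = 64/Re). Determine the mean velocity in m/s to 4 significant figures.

For laminar flow, f = 64/Re with Re = ρVD/μ, so Darcy-Weisbach reduces to ΔP = 32μLV/D². Solving for V: V = ΔP·D²/(32μL) = 1414·(0.03391)²/(32·0.00153·1161) = 0.0286 m/s.
Check: Re = ρVD/μ = 1187·0.0286·0.03391/0.00153 = 752.5 < 2300, so the laminar assumption holds.

V ≈ 0.02860 m/s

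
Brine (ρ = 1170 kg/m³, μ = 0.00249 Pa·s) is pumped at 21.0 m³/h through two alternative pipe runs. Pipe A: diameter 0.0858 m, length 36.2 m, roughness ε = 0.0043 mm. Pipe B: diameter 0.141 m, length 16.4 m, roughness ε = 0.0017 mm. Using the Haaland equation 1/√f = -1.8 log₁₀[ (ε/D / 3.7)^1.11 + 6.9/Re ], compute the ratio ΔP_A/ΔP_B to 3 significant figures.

Pipe A: V = Q/A = 0.005833/0.005782 = 1.009 m/s; Re = 4.067e+04; ε/D = 5.01e-05; Haaland → f = 0.02183; ΔP_A = f(L/D)(ρV²/2) = 5483 Pa.
Pipe B: V = Q/A = 0.005833/0.01561 = 0.3736 m/s; Re = 2.475e+04; ε/D = 1.21e-05; Haaland → f = 0.02444; ΔP_B = f(L/D)(ρV²/2) = 232.1 Pa.
ΔP_A/ΔP_B = 5483/232.1 = 23.6.

ΔP_A/ΔP_B ≈ 23.6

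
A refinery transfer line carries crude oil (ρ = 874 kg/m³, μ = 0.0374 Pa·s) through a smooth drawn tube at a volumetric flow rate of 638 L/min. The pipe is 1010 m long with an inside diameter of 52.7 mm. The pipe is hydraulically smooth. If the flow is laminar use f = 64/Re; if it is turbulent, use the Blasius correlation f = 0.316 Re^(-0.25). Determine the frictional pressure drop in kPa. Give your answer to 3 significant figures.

ΔP ≈ 7140 kPa

Q = 638 L/min = 638/60000 = 0.01063 m³/s.
Cross-sectional area A = πD²/4 = π(0.0527)²/4 = 0.002181 m²; mean velocity V = Q/A = 0.01063/0.002181 = 4.875 m/s.
Reynolds number Re = ρVD/μ = 874 · 4.875 · 0.0527 / 0.0374 = 6004.
Re > 4000 → turbulent. Smooth-pipe (Blasius): f = 0.316 Re^(-0.25) = 0.316/(6004)^0.25 = 0.0359.
Darcy-Weisbach: ΔP = f(L/D)(ρV²/2) = 0.0359·(1010/0.0527)·(874·4.875²/2) = 0.0359·1.917e+04·1.038e+04 = 7.145e+06 Pa.
ΔP = 7.145e+06 Pa = 7140 kPa.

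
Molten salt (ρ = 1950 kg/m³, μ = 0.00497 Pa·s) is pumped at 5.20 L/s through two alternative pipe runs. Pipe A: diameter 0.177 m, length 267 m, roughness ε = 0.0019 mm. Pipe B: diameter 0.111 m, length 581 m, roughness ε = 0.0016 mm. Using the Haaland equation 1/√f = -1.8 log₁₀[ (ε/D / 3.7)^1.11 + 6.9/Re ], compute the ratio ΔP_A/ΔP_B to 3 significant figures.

ΔP_A/ΔP_B ≈ 0.0501

Pipe A: V = Q/A = 0.0052/0.02461 = 0.2113 m/s; Re = 1.468e+04; ε/D = 1.07e-05; Haaland → f = 0.02788; ΔP_A = f(L/D)(ρV²/2) = 1831 Pa.
Pipe B: V = Q/A = 0.0052/0.009677 = 0.5374 m/s; Re = 2.34e+04; ε/D = 1.44e-05; Haaland → f = 0.02478; ΔP_B = f(L/D)(ρV²/2) = 3.652e+04 Pa.
ΔP_A/ΔP_B = 1831/3.652e+04 = 0.0501.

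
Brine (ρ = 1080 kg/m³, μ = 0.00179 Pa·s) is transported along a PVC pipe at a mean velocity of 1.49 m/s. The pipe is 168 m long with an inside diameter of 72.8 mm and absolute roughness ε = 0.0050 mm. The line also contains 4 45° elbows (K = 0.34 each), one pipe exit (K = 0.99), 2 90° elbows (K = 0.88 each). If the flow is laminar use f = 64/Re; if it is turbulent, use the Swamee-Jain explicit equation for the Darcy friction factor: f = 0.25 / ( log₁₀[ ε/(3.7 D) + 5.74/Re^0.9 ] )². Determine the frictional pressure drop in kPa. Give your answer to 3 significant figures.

Reynolds number Re = ρVD/μ = 1080 · 1.49 · 0.0728 / 0.00179 = 6.545e+04.
Re > 4000 → turbulent. Relative roughness ε/D = 5e-06/0.0728 = 6.87e-05. Swamee-Jain: f = 0.25/(log₁₀[6.87e-05/3.7 + 5.74/6.545e+04^0.9])² = 0.25/(log₁₀[1.86e-05 + 0.000266])² = 0.25/(-3.546)² = 0.01988.
Total minor-loss coefficient ΣK = 4·0.34 + 1·0.99 + 2·0.88 = 4.11.
ΔP = [f·L/D + ΣK]·(ρV²/2) = [0.01988·168/0.0728 + 4.11]·(1080·1.49²/2) = [45.88 + 4.11]·1199 = 5.993e+04 Pa.
ΔP = 5.993e+04 Pa = 59.9 kPa.

ΔP ≈ 59.9 kPa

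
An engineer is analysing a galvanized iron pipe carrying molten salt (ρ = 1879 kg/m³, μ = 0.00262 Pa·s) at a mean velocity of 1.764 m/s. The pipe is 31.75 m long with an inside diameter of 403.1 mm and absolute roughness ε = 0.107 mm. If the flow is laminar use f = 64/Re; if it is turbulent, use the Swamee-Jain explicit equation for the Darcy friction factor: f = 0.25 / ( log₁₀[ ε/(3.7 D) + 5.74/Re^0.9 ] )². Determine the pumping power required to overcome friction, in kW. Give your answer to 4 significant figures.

P ≈ 0.8329 kW

Reynolds number Re = ρVD/μ = 1879 · 1.764 · 0.4031 / 0.00262 = 5.1e+05.
Re > 4000 → turbulent. Relative roughness ε/D = 0.000107/0.4031 = 0.000265. Swamee-Jain: f = 0.25/(log₁₀[0.000265/3.7 + 5.74/5.1e+05^0.9])² = 0.25/(log₁₀[7.17e-05 + 4.19e-05])² = 0.25/(-3.944)² = 0.01607.
Darcy-Weisbach: ΔP = f(L/D)(ρV²/2) = 0.01607·(31.75/0.4031)·(1879·1.764²/2) = 0.01607·78.76·2923 = 3700 Pa.
Q = V·A = 1.764·0.1276 = 0.2251 m³/s.
Pumping power P = QΔP = 0.2251·3700 = 832.91 W = 0.8329 kW.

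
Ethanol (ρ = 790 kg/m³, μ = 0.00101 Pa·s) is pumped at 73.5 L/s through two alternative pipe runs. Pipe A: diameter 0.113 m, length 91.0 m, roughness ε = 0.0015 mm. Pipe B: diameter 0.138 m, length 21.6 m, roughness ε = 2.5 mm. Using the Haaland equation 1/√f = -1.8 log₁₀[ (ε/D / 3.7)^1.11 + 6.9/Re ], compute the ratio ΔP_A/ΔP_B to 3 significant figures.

ΔP_A/ΔP_B ≈ 3.08

Pipe A: V = Q/A = 0.0735/0.01003 = 7.329 m/s; Re = 6.478e+05; ε/D = 1.33e-05; Haaland → f = 0.01266; ΔP_A = f(L/D)(ρV²/2) = 2.163e+05 Pa.
Pipe B: V = Q/A = 0.0735/0.01496 = 4.914 m/s; Re = 5.304e+05; ε/D = 0.0181; Haaland → f = 0.04701; ΔP_B = f(L/D)(ρV²/2) = 7.019e+04 Pa.
ΔP_A/ΔP_B = 2.163e+05/7.019e+04 = 3.08.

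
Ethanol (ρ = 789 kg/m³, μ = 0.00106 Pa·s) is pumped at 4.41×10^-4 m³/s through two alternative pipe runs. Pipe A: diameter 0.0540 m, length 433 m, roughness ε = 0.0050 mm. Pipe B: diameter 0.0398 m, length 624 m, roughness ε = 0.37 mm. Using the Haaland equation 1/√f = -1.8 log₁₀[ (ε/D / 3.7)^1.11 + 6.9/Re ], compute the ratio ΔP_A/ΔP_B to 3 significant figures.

ΔP_A/ΔP_B ≈ 0.119

Pipe A: V = Q/A = 0.000441/0.00229 = 0.1926 m/s; Re = 7740; ε/D = 9.26e-05; Haaland → f = 0.03326; ΔP_A = f(L/D)(ρV²/2) = 3902 Pa.
Pipe B: V = Q/A = 0.000441/0.001244 = 0.3545 m/s; Re = 1.05e+04; ε/D = 0.0093; Haaland → f = 0.04208; ΔP_B = f(L/D)(ρV²/2) = 3.27e+04 Pa.
ΔP_A/ΔP_B = 3902/3.27e+04 = 0.119.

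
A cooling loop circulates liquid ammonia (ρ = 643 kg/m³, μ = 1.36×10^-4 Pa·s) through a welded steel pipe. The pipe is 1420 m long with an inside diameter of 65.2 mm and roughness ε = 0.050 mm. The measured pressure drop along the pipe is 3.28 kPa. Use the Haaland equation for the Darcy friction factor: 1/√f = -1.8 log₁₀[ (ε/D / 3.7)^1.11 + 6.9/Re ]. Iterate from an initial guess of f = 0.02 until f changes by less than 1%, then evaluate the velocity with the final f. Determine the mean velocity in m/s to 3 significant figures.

V ≈ 0.141 m/s

Rearranging Darcy-Weisbach: V = √(2·ΔP·D/(f·L·ρ)). With ε/D = 5e-05/0.0652 = 0.000767, iterate starting from f = 0.02:
  f = 0.02 → V = √(2·3280·0.0652/(0.02·1420·643)) = 0.153 m/s; Re = ρVD/μ = 4.718e+04; f → 0.02326
  f = 0.02326 → V = 0.1419 m/s; Re = 4.374e+04; f → 0.02354
  f = 0.02354 → V = 0.1411 m/s; Re = 4.349e+04; f → 0.02356
Converged (Δf/f < 1%). With the final f = 0.02356: V = √(2·3280·0.0652/(0.02356·1420·643)) = 0.141 m/s.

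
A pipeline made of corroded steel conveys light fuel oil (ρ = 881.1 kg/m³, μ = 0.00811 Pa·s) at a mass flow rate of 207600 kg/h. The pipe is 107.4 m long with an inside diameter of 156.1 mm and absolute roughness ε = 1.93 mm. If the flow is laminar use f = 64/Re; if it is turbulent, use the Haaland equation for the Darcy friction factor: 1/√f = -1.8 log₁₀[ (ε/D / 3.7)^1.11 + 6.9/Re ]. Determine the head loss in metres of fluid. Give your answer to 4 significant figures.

h_f ≈ 17.10 m

ṁ = 207600 kg/h = 207600/3600 = 57.67 kg/s.
A = πD²/4 = π(0.1561)²/4 = 0.01914 m²; mean velocity V = ṁ/(ρA) = 57.67/(881.1 · 0.01914) = 3.42 m/s.
Reynolds number Re = ρVD/μ = 881.1 · 3.42 · 0.1561 / 0.00811 = 5.8e+04.
Re > 4000 → turbulent. Relative roughness ε/D = 0.00193/0.1561 = 0.0124. Haaland: 1/√f = -1.8 log₁₀[(0.0124/3.7)^1.11 + 6.9/5.8e+04] = -1.8 log₁₀[0.00178 + 0.000119] = 4.897, so f = 0.04171.
Darcy-Weisbach: ΔP = f(L/D)(ρV²/2) = 0.04171·(107.4/0.1561)·(881.1·3.42²/2) = 0.04171·688·5152 = 1.478e+05 Pa.
Head loss h_f = ΔP/(ρg) = 1.478e+05/(881.1·9.81) = 17.10 m.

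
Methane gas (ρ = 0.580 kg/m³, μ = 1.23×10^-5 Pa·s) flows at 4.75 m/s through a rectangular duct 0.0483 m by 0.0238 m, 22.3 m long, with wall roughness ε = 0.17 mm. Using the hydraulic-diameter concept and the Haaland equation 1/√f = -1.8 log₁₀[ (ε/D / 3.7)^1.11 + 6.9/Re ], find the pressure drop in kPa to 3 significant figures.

Hydraulic diameter D_h = 4A/P = 4·(0.0483·0.0238)/(2·(0.0483+0.0238)) = 0.004598/0.1442 = 0.03189 m.
Re = ρVD_h/μ = 0.58·4.75·0.03189/1.23e-05 = 7142.
ε/D_h = 0.00017/0.03189 = 0.00533; Haaland gives 1/√f = -1.8 log₁₀[0.000702+0.000966] = 5, so f = 0.04.
ΔP = f(L/D_h)(ρV²/2) = 0.04·22.3/0.03189·6.543 = 183 Pa.
ΔP = 0.183 kPa.

ΔP ≈ 0.183 kPa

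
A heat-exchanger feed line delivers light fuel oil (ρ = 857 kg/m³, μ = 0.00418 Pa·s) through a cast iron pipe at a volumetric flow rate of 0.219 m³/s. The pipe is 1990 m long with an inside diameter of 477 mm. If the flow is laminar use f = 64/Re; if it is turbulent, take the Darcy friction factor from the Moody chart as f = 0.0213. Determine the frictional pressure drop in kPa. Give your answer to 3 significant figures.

Cross-sectional area A = πD²/4 = π(0.477)²/4 = 0.1787 m²; mean velocity V = Q/A = 0.219/0.1787 = 1.226 m/s.
Reynolds number Re = ρVD/μ = 857 · 1.226 · 0.477 / 0.00418 = 1.199e+05.
Re > 4000 → turbulent; use the Moody-chart value f = 0.0213.
Darcy-Weisbach: ΔP = f(L/D)(ρV²/2) = 0.0213·(1990/0.477)·(857·1.226²/2) = 0.0213·4172·643.6 = 5.719e+04 Pa.
ΔP = 5.719e+04 Pa = 57.2 kPa.

ΔP ≈ 57.2 kPa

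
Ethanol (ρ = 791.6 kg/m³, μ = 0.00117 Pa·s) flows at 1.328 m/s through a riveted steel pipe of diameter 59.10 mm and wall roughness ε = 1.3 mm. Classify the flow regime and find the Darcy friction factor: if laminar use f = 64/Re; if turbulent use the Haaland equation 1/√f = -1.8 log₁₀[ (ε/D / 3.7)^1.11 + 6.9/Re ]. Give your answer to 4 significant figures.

Re = ρVD/μ = 791.6·1.328·0.0591/0.00117 = 5.31e+04.
Re > 4000 → turbulent. ε/D = 0.0013/0.0591 = 0.022; Haaland: 1/√f = -1.8 log₁₀[0.00338 + 0.00013] = 4.418, so f = 0.05124.

f ≈ 0.05124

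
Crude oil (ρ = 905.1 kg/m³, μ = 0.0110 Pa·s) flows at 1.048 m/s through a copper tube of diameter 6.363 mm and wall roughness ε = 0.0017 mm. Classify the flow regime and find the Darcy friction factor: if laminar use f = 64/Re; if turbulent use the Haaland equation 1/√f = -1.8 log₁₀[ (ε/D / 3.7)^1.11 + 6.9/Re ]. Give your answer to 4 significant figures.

Re = ρVD/μ = 905.1·1.048·0.006363/0.011 = 548.7.
Re < 2300 → laminar, so f = 64/Re = 0.1166 (roughness is irrelevant in laminar flow).

f ≈ 0.1166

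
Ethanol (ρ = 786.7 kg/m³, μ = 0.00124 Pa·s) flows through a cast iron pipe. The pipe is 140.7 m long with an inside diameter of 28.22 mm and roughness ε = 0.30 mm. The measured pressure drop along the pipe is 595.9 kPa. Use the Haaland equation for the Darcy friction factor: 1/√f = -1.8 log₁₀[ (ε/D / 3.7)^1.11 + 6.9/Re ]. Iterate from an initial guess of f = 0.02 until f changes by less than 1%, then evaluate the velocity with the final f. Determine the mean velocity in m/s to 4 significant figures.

Rearranging Darcy-Weisbach: V = √(2·ΔP·D/(f·L·ρ)). With ε/D = 0.0003/0.02822 = 0.0106, iterate starting from f = 0.02:
  f = 0.02 → V = √(2·5.959e+05·0.02822/(0.02·140.7·786.7)) = 3.898 m/s; Re = ρVD/μ = 6.978e+04; f → 0.03955
  f = 0.03955 → V = 2.772 m/s; Re = 4.963e+04; f → 0.03985
Converged (Δf/f < 1%). With the final f = 0.03985: V = √(2·5.959e+05·0.02822/(0.03985·140.7·786.7)) = 2.761 m/s.

V ≈ 2.761 m/s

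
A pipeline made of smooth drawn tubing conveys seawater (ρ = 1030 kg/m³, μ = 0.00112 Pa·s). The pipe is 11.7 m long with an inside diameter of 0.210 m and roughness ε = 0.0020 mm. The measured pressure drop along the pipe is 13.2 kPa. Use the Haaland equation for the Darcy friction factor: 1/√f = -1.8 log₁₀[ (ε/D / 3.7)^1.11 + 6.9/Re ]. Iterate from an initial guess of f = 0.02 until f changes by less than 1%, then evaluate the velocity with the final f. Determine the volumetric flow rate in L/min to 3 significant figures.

Q ≈ 13200 L/min

Rearranging Darcy-Weisbach: V = √(2·ΔP·D/(f·L·ρ)). With ε/D = 2e-06/0.21 = 9.52e-06, iterate starting from f = 0.02:
  f = 0.02 → V = √(2·1.32e+04·0.21/(0.02·11.7·1030)) = 4.796 m/s; Re = ρVD/μ = 9.262e+05; f → 0.0119
  f = 0.0119 → V = 6.218 m/s; Re = 1.201e+06; f → 0.01143
  f = 0.01143 → V = 6.343 m/s; Re = 1.225e+06; f → 0.0114
Converged (Δf/f < 1%). With the final f = 0.0114: V = √(2·1.32e+04·0.21/(0.0114·11.7·1030)) = 6.353 m/s.
Q = V·A = 6.353·(π/4·0.21²) = 0.22 m³/s = 13200 L/min.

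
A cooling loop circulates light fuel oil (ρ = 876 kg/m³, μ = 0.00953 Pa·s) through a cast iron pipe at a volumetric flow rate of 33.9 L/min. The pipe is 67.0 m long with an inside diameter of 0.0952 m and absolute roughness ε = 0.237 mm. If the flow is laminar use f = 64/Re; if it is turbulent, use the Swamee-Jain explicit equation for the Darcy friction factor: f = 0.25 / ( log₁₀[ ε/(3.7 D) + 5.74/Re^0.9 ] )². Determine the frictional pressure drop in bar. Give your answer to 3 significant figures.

Q = 33.9 L/min = 33.9/60000 = 0.000565 m³/s.
Cross-sectional area A = πD²/4 = π(0.0952)²/4 = 0.007118 m²; mean velocity V = Q/A = 0.000565/0.007118 = 0.07938 m/s.
Reynolds number Re = ρVD/μ = 876 · 0.07938 · 0.0952 / 0.00953 = 694.6.
Re < 2300 → laminar flow, so f = 64/Re = 64/694.6 = 0.09214 (the turbulent correlation is not needed).
Darcy-Weisbach: ΔP = f(L/D)(ρV²/2) = 0.09214·(67/0.0952)·(876·0.07938²/2) = 0.09214·703.8·2.76 = 178.9 Pa.
ΔP = 178.9 Pa = 0.00179 bar.

ΔP ≈ 0.00179 bar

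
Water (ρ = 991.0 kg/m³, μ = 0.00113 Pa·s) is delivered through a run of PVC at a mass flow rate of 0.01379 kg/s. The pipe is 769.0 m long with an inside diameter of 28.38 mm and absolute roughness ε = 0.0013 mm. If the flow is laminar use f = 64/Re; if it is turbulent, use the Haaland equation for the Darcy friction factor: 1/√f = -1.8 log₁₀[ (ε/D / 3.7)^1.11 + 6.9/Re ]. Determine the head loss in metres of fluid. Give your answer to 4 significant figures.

h_f ≈ 0.07812 m

A = πD²/4 = π(0.02838)²/4 = 0.0006326 m²; mean velocity V = ṁ/(ρA) = 0.01379/(991 · 0.0006326) = 0.022 m/s.
Reynolds number Re = ρVD/μ = 991 · 0.022 · 0.02838 / 0.00113 = 547.5.
Re < 2300 → laminar flow, so f = 64/Re = 64/547.5 = 0.1169 (the turbulent correlation is not needed).
Darcy-Weisbach: ΔP = f(L/D)(ρV²/2) = 0.1169·(769/0.02838)·(991·0.022²/2) = 0.1169·2.71e+04·0.2398 = 759.5 Pa.
Head loss h_f = ΔP/(ρg) = 759.5/(991·9.81) = 0.07812 m.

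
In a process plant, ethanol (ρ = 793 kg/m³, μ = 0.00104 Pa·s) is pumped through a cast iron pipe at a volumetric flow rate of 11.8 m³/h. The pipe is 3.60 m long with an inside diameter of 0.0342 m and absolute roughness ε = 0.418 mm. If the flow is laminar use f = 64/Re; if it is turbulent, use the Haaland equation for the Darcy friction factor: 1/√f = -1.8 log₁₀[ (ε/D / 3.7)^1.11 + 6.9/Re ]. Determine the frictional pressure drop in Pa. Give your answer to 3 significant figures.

ΔP ≈ 21900 Pa

Q = 11.8 m³/h = 11.8/3600 = 0.003278 m³/s.
Cross-sectional area A = πD²/4 = π(0.0342)²/4 = 0.0009186 m²; mean velocity V = Q/A = 0.003278/0.0009186 = 3.568 m/s.
Reynolds number Re = ρVD/μ = 793 · 3.568 · 0.0342 / 0.00104 = 9.305e+04.
Re > 4000 → turbulent. Relative roughness ε/D = 0.000418/0.0342 = 0.0122. Haaland: 1/√f = -1.8 log₁₀[(0.0122/3.7)^1.11 + 6.9/9.305e+04] = -1.8 log₁₀[0.00176 + 7.42e-05] = 4.925, so f = 0.04123.
Darcy-Weisbach: ΔP = f(L/D)(ρV²/2) = 0.04123·(3.6/0.0342)·(793·3.568²/2) = 0.04123·105.3·5048 = 2.191e+04 Pa.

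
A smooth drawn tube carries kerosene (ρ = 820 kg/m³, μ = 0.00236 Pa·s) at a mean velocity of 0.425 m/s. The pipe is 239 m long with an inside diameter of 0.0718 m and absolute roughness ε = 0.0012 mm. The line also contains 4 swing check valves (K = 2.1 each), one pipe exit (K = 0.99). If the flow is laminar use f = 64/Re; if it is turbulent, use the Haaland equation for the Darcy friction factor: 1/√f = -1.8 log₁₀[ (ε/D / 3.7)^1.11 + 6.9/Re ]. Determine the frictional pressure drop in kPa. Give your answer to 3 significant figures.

Reynolds number Re = ρVD/μ = 820 · 0.425 · 0.0718 / 0.00236 = 1.06e+04.
Re > 4000 → turbulent. Relative roughness ε/D = 1.2e-06/0.0718 = 1.67e-05. Haaland: 1/√f = -1.8 log₁₀[(1.67e-05/3.7)^1.11 + 6.9/1.06e+04] = -1.8 log₁₀[1.17e-06 + 0.000651] = 5.734, so f = 0.03041.
Total minor-loss coefficient ΣK = 4·2.1 + 1·0.99 = 9.39.
ΔP = [f·L/D + ΣK]·(ρV²/2) = [0.03041·239/0.0718 + 9.39]·(820·0.425²/2) = [101.2 + 9.39]·74.06 = 8192 Pa.
ΔP = 8192 Pa = 8.19 kPa.

ΔP ≈ 8.19 kPa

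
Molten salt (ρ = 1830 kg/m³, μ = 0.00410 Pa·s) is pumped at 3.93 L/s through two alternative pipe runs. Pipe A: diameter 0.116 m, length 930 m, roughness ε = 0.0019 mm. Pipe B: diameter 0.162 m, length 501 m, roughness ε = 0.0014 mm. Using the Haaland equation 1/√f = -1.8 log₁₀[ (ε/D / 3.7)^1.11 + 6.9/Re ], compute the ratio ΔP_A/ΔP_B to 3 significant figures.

ΔP_A/ΔP_B ≈ 9.05

Pipe A: V = Q/A = 0.00393/0.01057 = 0.3719 m/s; Re = 1.925e+04; ε/D = 1.64e-05; Haaland → f = 0.02602; ΔP_A = f(L/D)(ρV²/2) = 2.639e+04 Pa.
Pipe B: V = Q/A = 0.00393/0.02061 = 0.1907 m/s; Re = 1.379e+04; ε/D = 8.64e-06; Haaland → f = 0.02834; ΔP_B = f(L/D)(ρV²/2) = 2915 Pa.
ΔP_A/ΔP_B = 2.639e+04/2915 = 9.05.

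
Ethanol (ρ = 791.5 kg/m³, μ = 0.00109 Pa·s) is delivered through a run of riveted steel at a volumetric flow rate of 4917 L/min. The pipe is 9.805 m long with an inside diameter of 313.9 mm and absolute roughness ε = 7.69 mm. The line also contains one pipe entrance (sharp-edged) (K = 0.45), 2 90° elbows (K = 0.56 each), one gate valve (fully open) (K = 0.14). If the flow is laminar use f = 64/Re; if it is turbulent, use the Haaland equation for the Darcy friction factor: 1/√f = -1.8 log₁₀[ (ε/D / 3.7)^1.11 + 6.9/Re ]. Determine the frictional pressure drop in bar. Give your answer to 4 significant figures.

Q = 4917 L/min = 4917/60000 = 0.08195 m³/s.
Cross-sectional area A = πD²/4 = π(0.3139)²/4 = 0.07739 m²; mean velocity V = Q/A = 0.08195/0.07739 = 1.059 m/s.
Reynolds number Re = ρVD/μ = 791.5 · 1.059 · 0.3139 / 0.00109 = 2.414e+05.
Re > 4000 → turbulent. Relative roughness ε/D = 0.00769/0.3139 = 0.0245. Haaland: 1/√f = -1.8 log₁₀[(0.0245/3.7)^1.11 + 6.9/2.414e+05] = -1.8 log₁₀[0.00381 + 2.86e-05] = 4.348, so f = 0.0529.
Total minor-loss coefficient ΣK = 1·0.45 + 2·0.56 + 1·0.14 = 1.71.
ΔP = [f·L/D + ΣK]·(ρV²/2) = [0.0529·9.805/0.3139 + 1.71]·(791.5·1.059²/2) = [1.652 + 1.71]·443.8 = 1492 Pa.
ΔP = 1492 Pa = 0.01492 bar.

ΔP ≈ 0.01492 bar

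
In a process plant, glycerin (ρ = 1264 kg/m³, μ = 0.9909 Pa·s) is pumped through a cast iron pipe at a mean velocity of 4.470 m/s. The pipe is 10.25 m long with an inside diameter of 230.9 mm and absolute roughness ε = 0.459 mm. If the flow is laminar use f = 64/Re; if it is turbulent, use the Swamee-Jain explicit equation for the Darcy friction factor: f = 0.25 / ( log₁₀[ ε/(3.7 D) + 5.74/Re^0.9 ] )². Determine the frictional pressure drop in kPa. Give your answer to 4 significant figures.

ΔP ≈ 27.25 kPa

Reynolds number Re = ρVD/μ = 1264 · 4.47 · 0.2309 / 0.991 = 1317.
Re < 2300 → laminar flow, so f = 64/Re = 64/1317 = 0.04861 (the turbulent correlation is not needed).
Darcy-Weisbach: ΔP = f(L/D)(ρV²/2) = 0.04861·(10.25/0.2309)·(1264·4.47²/2) = 0.04861·44.39·1.263e+04 = 2.725e+04 Pa.
ΔP = 2.725e+04 Pa = 27.25 kPa.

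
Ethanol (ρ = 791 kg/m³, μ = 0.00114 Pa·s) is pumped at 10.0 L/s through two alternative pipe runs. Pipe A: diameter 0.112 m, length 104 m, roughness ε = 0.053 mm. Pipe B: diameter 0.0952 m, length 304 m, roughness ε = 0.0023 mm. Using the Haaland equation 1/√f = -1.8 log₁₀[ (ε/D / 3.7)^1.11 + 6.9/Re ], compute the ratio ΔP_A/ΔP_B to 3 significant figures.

Pipe A: V = Q/A = 0.01/0.009852 = 1.015 m/s; Re = 7.888e+04; ε/D = 0.000473; Haaland → f = 0.02062; ΔP_A = f(L/D)(ρV²/2) = 7801 Pa.
Pipe B: V = Q/A = 0.01/0.007118 = 1.405 m/s; Re = 9.28e+04; ε/D = 2.42e-05; Haaland → f = 0.0182; ΔP_B = f(L/D)(ρV²/2) = 4.535e+04 Pa.
ΔP_A/ΔP_B = 7801/4.535e+04 = 0.172.

ΔP_A/ΔP_B ≈ 0.172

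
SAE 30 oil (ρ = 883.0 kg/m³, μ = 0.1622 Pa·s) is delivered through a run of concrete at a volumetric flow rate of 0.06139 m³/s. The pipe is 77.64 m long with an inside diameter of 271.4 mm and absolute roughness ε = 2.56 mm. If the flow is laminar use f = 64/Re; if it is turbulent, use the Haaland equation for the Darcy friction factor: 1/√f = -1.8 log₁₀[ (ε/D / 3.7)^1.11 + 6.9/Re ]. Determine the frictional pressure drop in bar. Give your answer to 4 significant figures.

ΔP ≈ 0.05806 bar

Cross-sectional area A = πD²/4 = π(0.2714)²/4 = 0.05785 m²; mean velocity V = Q/A = 0.06139/0.05785 = 1.061 m/s.
Reynolds number Re = ρVD/μ = 883 · 1.061 · 0.2714 / 0.162 = 1568.
Re < 2300 → laminar flow, so f = 64/Re = 64/1568 = 0.04082 (the turbulent correlation is not needed).
Darcy-Weisbach: ΔP = f(L/D)(ρV²/2) = 0.04082·(77.64/0.2714)·(883·1.061²/2) = 0.04082·286.1·497.2 = 5806 Pa.
ΔP = 5806 Pa = 0.05806 bar.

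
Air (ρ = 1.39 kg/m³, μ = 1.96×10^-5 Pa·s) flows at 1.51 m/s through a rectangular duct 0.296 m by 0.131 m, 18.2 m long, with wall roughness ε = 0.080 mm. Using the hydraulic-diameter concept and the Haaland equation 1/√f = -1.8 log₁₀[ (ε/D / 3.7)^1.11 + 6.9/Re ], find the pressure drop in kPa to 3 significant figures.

ΔP ≈ 0.00424 kPa

Hydraulic diameter D_h = 4A/P = 4·(0.296·0.131)/(2·(0.296+0.131)) = 0.1551/0.854 = 0.1816 m.
Re = ρVD_h/μ = 1.39·1.51·0.1816/1.96e-05 = 1.945e+04.
ε/D_h = 8e-05/0.1816 = 0.00044; Haaland gives 1/√f = -1.8 log₁₀[4.41e-05+0.000355] = 6.119, so f = 0.02671.
ΔP = f(L/D_h)(ρV²/2) = 0.02671·18.2/0.1816·1.585 = 4.242 Pa.
ΔP = 0.00424 kPa.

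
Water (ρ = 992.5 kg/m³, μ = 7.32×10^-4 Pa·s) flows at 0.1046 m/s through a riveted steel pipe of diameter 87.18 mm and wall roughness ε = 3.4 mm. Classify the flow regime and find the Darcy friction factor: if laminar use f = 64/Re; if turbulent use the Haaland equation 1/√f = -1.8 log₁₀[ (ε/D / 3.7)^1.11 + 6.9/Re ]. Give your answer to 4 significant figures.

Re = ρVD/μ = 992.5·0.1046·0.08718/0.000732 = 1.236e+04.
Re > 4000 → turbulent. ε/D = 0.0034/0.08718 = 0.039; Haaland: 1/√f = -1.8 log₁₀[0.00639 + 0.000558] = 3.885, so f = 0.06626.

f ≈ 0.06626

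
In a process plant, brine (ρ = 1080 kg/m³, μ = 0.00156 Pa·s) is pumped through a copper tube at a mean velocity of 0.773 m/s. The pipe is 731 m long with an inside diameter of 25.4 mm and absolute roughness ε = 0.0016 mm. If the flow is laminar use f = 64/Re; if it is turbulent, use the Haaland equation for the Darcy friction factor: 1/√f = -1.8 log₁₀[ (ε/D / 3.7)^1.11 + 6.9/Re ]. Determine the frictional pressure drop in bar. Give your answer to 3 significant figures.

ΔP ≈ 2.65 bar

Reynolds number Re = ρVD/μ = 1080 · 0.773 · 0.0254 / 0.00156 = 1.359e+04.
Re > 4000 → turbulent. Relative roughness ε/D = 1.6e-06/0.0254 = 6.3e-05. Haaland: 1/√f = -1.8 log₁₀[(6.3e-05/3.7)^1.11 + 6.9/1.359e+04] = -1.8 log₁₀[5.09e-06 + 0.000508] = 5.922, so f = 0.02851.
Darcy-Weisbach: ΔP = f(L/D)(ρV²/2) = 0.02851·(731/0.0254)·(1080·0.773²/2) = 0.02851·2.878e+04·322.7 = 2.648e+05 Pa.
ΔP = 2.648e+05 Pa = 2.65 bar.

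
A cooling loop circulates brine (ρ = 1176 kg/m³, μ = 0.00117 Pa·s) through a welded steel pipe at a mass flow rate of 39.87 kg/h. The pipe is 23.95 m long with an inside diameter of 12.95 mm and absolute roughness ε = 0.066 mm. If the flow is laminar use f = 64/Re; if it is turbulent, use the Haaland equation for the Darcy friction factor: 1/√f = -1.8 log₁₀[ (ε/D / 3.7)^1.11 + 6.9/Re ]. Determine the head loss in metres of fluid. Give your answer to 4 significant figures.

ṁ = 39.87 kg/h = 39.87/3600 = 0.01107 kg/s.
A = πD²/4 = π(0.01295)²/4 = 0.0001317 m²; mean velocity V = ṁ/(ρA) = 0.01107/(1176 · 0.0001317) = 0.0715 m/s.
Reynolds number Re = ρVD/μ = 1176 · 0.0715 · 0.01295 / 0.00117 = 930.7.
Re < 2300 → laminar flow, so f = 64/Re = 64/930.7 = 0.06877 (the turbulent correlation is not needed).
Darcy-Weisbach: ΔP = f(L/D)(ρV²/2) = 0.06877·(23.95/0.01295)·(1176·0.0715²/2) = 0.06877·1849·3.006 = 382.3 Pa.
Head loss h_f = ΔP/(ρg) = 382.3/(1176·9.81) = 0.03314 m.

h_f ≈ 0.03314 m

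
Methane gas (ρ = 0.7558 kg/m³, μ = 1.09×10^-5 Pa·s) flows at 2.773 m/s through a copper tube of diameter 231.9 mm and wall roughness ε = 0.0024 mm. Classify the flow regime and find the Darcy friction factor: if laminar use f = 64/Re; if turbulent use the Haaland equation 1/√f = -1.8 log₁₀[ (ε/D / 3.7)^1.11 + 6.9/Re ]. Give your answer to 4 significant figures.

Re = ρVD/μ = 0.7558·2.773·0.2319/1.09e-05 = 4.459e+04.
Re > 4000 → turbulent. ε/D = 2.4e-06/0.2319 = 1.03e-05; Haaland: 1/√f = -1.8 log₁₀[6.85e-07 + 0.000155] = 6.855, so f = 0.02128.

f ≈ 0.02128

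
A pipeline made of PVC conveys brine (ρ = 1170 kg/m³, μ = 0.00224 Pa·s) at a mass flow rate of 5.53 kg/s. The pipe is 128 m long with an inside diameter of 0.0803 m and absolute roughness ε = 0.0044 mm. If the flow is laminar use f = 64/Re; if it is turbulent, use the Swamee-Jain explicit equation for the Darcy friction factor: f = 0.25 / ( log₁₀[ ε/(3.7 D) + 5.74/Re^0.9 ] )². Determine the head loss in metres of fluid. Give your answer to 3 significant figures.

h_f ≈ 1.57 m

A = πD²/4 = π(0.0803)²/4 = 0.005064 m²; mean velocity V = ṁ/(ρA) = 5.53/(1170 · 0.005064) = 0.9333 m/s.
Reynolds number Re = ρVD/μ = 1170 · 0.9333 · 0.0803 / 0.00224 = 3.914e+04.
Re > 4000 → turbulent. Relative roughness ε/D = 4.4e-06/0.0803 = 5.48e-05. Swamee-Jain: f = 0.25/(log₁₀[5.48e-05/3.7 + 5.74/3.914e+04^0.9])² = 0.25/(log₁₀[1.48e-05 + 0.000422])² = 0.25/(-3.36)² = 0.02215.
Darcy-Weisbach: ΔP = f(L/D)(ρV²/2) = 0.02215·(128/0.0803)·(1170·0.9333²/2) = 0.02215·1594·509.6 = 1.799e+04 Pa.
Head loss h_f = ΔP/(ρg) = 1.799e+04/(1170·9.81) = 1.57 m.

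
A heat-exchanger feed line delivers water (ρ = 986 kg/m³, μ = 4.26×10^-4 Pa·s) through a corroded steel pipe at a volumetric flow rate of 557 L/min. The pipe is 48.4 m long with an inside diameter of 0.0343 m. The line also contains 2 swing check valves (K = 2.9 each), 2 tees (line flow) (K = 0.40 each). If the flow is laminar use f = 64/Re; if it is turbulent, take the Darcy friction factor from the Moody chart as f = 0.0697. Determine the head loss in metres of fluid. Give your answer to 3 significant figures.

h_f ≈ 540 m

Q = 557 L/min = 557/60000 = 0.009283 m³/s.
Cross-sectional area A = πD²/4 = π(0.0343)²/4 = 0.000924 m²; mean velocity V = Q/A = 0.009283/0.000924 = 10.05 m/s.
Reynolds number Re = ρVD/μ = 986 · 10.05 · 0.0343 / 0.000426 = 7.976e+05.
Re > 4000 → turbulent; use the Moody-chart value f = 0.0697.
Total minor-loss coefficient ΣK = 2·2.9 + 2·0.4 = 6.6.
ΔP = [f·L/D + ΣK]·(ρV²/2) = [0.0697·48.4/0.0343 + 6.6]·(986·10.05²/2) = [98.35 + 6.6]·4.976e+04 = 5.223e+06 Pa.
Head loss h_f = ΔP/(ρg) = 5.223e+06/(986·9.81) = 540 m.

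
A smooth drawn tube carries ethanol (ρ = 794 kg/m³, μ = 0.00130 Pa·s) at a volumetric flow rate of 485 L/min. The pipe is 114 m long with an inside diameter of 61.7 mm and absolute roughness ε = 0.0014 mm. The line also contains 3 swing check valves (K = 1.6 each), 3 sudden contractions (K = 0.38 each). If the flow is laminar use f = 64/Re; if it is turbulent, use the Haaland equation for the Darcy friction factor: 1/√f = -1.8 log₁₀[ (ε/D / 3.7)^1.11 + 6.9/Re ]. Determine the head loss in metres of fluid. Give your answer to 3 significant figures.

Q = 485 L/min = 485/60000 = 0.008083 m³/s.
Cross-sectional area A = πD²/4 = π(0.0617)²/4 = 0.00299 m²; mean velocity V = Q/A = 0.008083/0.00299 = 2.704 m/s.
Reynolds number Re = ρVD/μ = 794 · 2.704 · 0.0617 / 0.0013 = 1.019e+05.
Re > 4000 → turbulent. Relative roughness ε/D = 1.4e-06/0.0617 = 2.27e-05. Haaland: 1/√f = -1.8 log₁₀[(2.27e-05/3.7)^1.11 + 6.9/1.019e+05] = -1.8 log₁₀[1.64e-06 + 6.77e-05] = 7.486, so f = 0.01784.
Total minor-loss coefficient ΣK = 3·1.6 + 3·0.38 = 5.94.
ΔP = [f·L/D + ΣK]·(ρV²/2) = [0.01784·114/0.0617 + 5.94]·(794·2.704²/2) = [32.97 + 5.94]·2902 = 1.129e+05 Pa.
Head loss h_f = ΔP/(ρg) = 1.129e+05/(794·9.81) = 14.5 m.

h_f ≈ 14.5 m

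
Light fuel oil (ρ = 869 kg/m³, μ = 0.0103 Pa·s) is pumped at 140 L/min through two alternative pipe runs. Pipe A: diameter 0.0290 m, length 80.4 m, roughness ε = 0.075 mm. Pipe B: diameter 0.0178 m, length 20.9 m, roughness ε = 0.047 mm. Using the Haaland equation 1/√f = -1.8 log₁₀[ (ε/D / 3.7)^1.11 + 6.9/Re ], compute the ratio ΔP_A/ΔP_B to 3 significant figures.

Pipe A: V = Q/A = 0.002333/0.0006605 = 3.533 m/s; Re = 8643; ε/D = 0.00259; Haaland → f = 0.03538; ΔP_A = f(L/D)(ρV²/2) = 5.318e+05 Pa.
Pipe B: V = Q/A = 0.002333/0.0002488 = 9.377 m/s; Re = 1.408e+04; ε/D = 0.00264; Haaland → f = 0.03231; ΔP_B = f(L/D)(ρV²/2) = 1.449e+06 Pa.
ΔP_A/ΔP_B = 5.318e+05/1.449e+06 = 0.367.

ΔP_A/ΔP_B ≈ 0.367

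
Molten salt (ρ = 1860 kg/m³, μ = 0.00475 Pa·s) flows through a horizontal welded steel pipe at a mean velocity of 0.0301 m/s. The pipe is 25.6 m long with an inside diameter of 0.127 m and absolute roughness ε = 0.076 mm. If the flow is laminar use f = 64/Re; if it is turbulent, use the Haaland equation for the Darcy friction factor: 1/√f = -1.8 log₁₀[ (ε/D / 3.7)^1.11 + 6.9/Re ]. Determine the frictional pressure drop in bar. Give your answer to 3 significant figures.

ΔP ≈ 7.26×10^-5 bar

Reynolds number Re = ρVD/μ = 1860 · 0.0301 · 0.127 / 0.00475 = 1497.
Re < 2300 → laminar flow, so f = 64/Re = 64/1497 = 0.04276 (the turbulent correlation is not needed).
Darcy-Weisbach: ΔP = f(L/D)(ρV²/2) = 0.04276·(25.6/0.127)·(1860·0.0301²/2) = 0.04276·201.6·0.8426 = 7.262 Pa.
ΔP = 7.262 Pa = 7.26×10^-5 bar.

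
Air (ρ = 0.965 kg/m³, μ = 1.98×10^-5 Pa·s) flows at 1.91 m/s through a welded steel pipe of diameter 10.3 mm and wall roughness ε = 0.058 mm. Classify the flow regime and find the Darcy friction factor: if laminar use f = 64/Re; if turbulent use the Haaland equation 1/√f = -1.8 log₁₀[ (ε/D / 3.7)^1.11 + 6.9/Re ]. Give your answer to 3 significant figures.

Re = ρVD/μ = 0.965·1.91·0.0103/1.98e-05 = 958.8.
Re < 2300 → laminar, so f = 64/Re = 0.06675 (roughness is irrelevant in laminar flow).

f ≈ 0.0667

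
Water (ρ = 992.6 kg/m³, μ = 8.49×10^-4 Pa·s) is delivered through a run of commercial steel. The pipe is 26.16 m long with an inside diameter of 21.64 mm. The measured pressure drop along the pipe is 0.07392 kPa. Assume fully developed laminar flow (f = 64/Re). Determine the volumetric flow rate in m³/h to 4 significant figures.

Q ≈ 0.06449 m³/h

For laminar flow, f = 64/Re with Re = ρVD/μ, so Darcy-Weisbach reduces to ΔP = 32μLV/D². Solving for V: V = ΔP·D²/(32μL) = 73.92·(0.02164)²/(32·0.000849·26.16) = 0.04871 m/s.
Check: Re = ρVD/μ = 992.6·0.04871·0.02164/0.000849 = 1232 < 2300, so the laminar assumption holds.
Q = V·A = 0.04871·(π/4·0.02164²) = 1.791e-05 m³/s = 0.06449 m³/h.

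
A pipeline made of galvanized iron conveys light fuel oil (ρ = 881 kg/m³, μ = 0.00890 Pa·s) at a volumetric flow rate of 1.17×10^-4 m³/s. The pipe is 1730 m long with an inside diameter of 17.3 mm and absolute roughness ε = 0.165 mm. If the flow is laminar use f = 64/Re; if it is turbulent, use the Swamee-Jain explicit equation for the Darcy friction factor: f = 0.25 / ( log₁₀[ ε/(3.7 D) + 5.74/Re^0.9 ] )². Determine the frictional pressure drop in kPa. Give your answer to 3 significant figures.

ΔP ≈ 819 kPa

Cross-sectional area A = πD²/4 = π(0.0173)²/4 = 0.0002351 m²; mean velocity V = Q/A = 0.000117/0.0002351 = 0.4977 m/s.
Reynolds number Re = ρVD/μ = 881 · 0.4977 · 0.0173 / 0.0089 = 852.4.
Re < 2300 → laminar flow, so f = 64/Re = 64/852.4 = 0.07508 (the turbulent correlation is not needed).
Darcy-Weisbach: ΔP = f(L/D)(ρV²/2) = 0.07508·(1730/0.0173)·(881·0.4977²/2) = 0.07508·1e+05·109.1 = 8.194e+05 Pa.
ΔP = 8.194e+05 Pa = 819 kPa.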